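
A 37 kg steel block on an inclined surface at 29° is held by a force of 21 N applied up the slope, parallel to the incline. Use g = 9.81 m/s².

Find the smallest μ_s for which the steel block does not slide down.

N = m g cos θ = 317.5 N.
Friction must make up the shortfall along the incline: f = m g sin θ − P = 176 − 21 = 155 N.
At the threshold f = μ_s N, so μ_s,min = 155/317.5 = 0.488.

μ_s,min ≈ 0.488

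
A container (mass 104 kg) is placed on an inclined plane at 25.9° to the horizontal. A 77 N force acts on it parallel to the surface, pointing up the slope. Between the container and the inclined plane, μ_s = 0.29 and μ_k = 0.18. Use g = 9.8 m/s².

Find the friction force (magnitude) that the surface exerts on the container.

f ≈ 165 N (up the incline)

The normal reaction is N = m g cos θ = 916.8 N.
For equilibrium along the incline the friction force must supply f = m g sin θ − P = 445.2 − 77 = 368.2 N (positive meaning up-slope).
Static friction can supply at most μ_s N = 265.9 N.
|368.2| exceeds 265.9 N, so the container slips down-slope; friction is kinetic, f = μ_k N = 0.18×916.8 = 165 N.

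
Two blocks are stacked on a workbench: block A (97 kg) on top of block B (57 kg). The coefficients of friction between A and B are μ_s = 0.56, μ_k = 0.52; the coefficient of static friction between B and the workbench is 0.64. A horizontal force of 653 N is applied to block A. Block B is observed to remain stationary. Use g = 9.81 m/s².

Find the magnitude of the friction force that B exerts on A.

f ≈ 495 N

The normal force B exerts on A is simply A's weight, N₁ = 951.6 N.
So the A–B interface can sustain at most μ_s N₁ = 532.9 N of static friction.
Since P = 653 N > 532.9 N, A slides on B; the A–B friction is kinetic: f₁ = μ_k N₁ = 0.52×951.6 = 495 N.
B experiences an equal 495 N forward from A (third law). B is in equilibrium, so the floor supplies f₂ = 495 N of static friction (limit μ_s(m_A+m_B)g = 966.9 N, not exceeded).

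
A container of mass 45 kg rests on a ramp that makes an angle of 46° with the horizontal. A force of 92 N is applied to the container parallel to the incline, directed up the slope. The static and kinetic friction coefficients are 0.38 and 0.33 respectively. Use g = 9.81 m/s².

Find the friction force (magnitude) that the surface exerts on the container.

Perpendicular to the surface, N = m g cos θ = 45·9.81·cos 46° = 306.7 N.
For equilibrium along the incline the friction force must supply f = m g sin θ − P = 317.6 − 92 = 225.6 N (positive meaning up-slope).
Static friction can supply at most μ_s N = 116.5 N.
|225.6| exceeds 116.5 N, so the container slips down-slope; friction is kinetic, f = μ_k N = 0.33×306.7 = 101 N.

f ≈ 101 N (up the incline)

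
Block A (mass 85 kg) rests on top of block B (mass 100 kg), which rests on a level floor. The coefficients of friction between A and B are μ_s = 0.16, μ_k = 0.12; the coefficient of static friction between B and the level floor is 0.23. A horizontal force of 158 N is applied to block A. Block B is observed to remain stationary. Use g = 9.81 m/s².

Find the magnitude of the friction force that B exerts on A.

f ≈ 100 N

Between the blocks, N₁ = m_A g = 833.9 N.
So the A–B interface can sustain at most μ_s N₁ = 133.4 N of static friction.
Since P = 158 N > 133.4 N, A slides on B; the A–B friction is kinetic: f₁ = μ_k N₁ = 0.12×833.9 = 100 N.
B experiences an equal 100 N forward from A (third law). B is in equilibrium, so the floor supplies f₂ = 100 N of static friction (limit μ_s(m_A+m_B)g = 417.4 N, not exceeded).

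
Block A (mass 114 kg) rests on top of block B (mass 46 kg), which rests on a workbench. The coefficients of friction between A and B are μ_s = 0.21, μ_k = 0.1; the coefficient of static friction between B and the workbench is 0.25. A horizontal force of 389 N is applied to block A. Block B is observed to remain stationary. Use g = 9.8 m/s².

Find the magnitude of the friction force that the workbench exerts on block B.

f ≈ 112 N

Normal force at the A–B interface: N₁ = m_A g = 1117 N.
Maximum static friction on A from B: μ_s N₁ = 0.21×1117 = 234.6 N.
Since P = 389 N > 234.6 N, A slides on B; the A–B friction is kinetic: f₁ = μ_k N₁ = 0.1×1117 = 112 N.
By Newton's third law B feels 112 N forward from A. With B stationary, the floor's static friction on B balances it: f₂ = 112 N (well within μ_s(m_A+m_B)g = 392 N).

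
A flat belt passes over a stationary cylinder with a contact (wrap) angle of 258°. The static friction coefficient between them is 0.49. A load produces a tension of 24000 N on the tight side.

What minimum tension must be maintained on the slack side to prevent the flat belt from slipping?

Capstan equation at impending slip: T_tight/T_slack = e^{μβ}.
β = 258° = 4.503 rad; e^{μβ} = e^{0.49×4.503} = 9.083.
T_slack = T_tight / e^{μβ} = 24000 / 9.083 = 2640 N.

T_min ≈ 2640 N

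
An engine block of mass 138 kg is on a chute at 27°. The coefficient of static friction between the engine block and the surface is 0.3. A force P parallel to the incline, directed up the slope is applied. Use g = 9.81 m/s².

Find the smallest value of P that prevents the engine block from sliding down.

The engine block tends to slide down (tan θ > μ_s), so at the point of impending slip friction acts up-slope at its limit: f = μ_s N.
P is parallel to the surface, so N = m g cos θ = 1210 N.
Along the incline: P + μ_s N = m g sin θ, so P = 615 − 0.3×1210 = 253 N.

P_min ≈ 253 N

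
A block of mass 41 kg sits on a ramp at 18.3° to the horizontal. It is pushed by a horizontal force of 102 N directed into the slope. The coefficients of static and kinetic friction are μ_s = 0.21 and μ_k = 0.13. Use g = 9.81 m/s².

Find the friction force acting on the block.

Normal direction: N = m g cos θ + P sin θ = 413.9 N.
Along the incline, the net driving force (taking up-slope positive) is P cos θ − m g sin θ = 96.84 − 126.3 = -29.45 N, so equilibrium requires friction f = 29.45 N (up-slope).
Maximum static friction: μ_s N = 0.21 × 413.9 = 86.92 N.
Since 29.45 N is within the 86.92 N limit, the block stays put and friction is exactly 29.4 N.

f ≈ 29.4 N (up the incline)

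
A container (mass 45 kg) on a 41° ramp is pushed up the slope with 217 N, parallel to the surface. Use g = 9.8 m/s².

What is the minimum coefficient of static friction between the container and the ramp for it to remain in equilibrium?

N = m g cos θ = 332.8 N.
Friction must make up the shortfall along the incline: f = m g sin θ − P = 289.3 − 217 = 72.32 N.
At the threshold f = μ_s N, so μ_s,min = 72.32/332.8 = 0.217.

μ_s,min ≈ 0.217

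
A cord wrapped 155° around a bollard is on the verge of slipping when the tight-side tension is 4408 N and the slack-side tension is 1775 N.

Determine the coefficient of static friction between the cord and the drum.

μ ≈ 0.336

T₂/T₁ = e^{μβ} → μ = ln(T₂/T₁)/β.
β = 155° = 2.705 rad.
μ = ln(4408/1775)/2.705 = ln(2.483)/2.705 = 0.336.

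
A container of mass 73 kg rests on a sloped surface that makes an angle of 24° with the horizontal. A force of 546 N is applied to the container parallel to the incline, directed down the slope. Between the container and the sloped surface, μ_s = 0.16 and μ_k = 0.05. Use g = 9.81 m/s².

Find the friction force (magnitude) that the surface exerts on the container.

f ≈ 32.7 N (up the incline)

Normal force: N = m g cos θ = 73 × 9.81 × cos 24° = 654.2 N.
Parallel to the incline, ΣF = 0 gives f = m g sin θ + P = 291.3 + 546 = 837.3 N (up-slope positive).
Static friction can supply at most μ_s N = 104.7 N.
|837.3| exceeds 104.7 N, so the container slips down-slope; friction is kinetic, f = μ_k N = 0.05×654.2 = 32.7 N.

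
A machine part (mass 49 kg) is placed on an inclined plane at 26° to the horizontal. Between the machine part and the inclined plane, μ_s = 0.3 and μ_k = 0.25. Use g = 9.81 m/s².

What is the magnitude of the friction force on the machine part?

f ≈ 108 N (up the incline)

Normal force: N = m g cos θ = 49 × 9.81 × cos 26° = 432 N.
Along the slope the weight component is m g sin θ = 210.7 N; friction must supply exactly this, acting up-slope.
Maximum static friction available: μ_s N = 0.3 × 432 = 129.6 N.
Since |210.7| > 129.6 N, static friction cannot hold it; the machine part slides down the incline and kinetic friction applies: f = μ_k N = 0.25 × 432 = 108 N.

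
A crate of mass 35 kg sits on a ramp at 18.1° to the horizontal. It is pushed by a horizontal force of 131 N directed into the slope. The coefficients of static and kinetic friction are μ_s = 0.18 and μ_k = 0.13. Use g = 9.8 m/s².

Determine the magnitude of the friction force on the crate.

The horizontal push has a component P sin θ into the surface, so N = m g cos θ + P sin θ = 326 + 40.7 = 366.7 N.
Parallel to the incline: P cos θ − m g sin θ = 124.5 − 106.6 = 17.96 N; the friction needed to balance this is 17.96 N acting down the slope.
The limit of static friction is μ_s N = 66.01 N.
Since 17.96 N is within the 66.01 N limit, the crate stays put and friction is exactly 18 N.

f ≈ 18 N (down the incline)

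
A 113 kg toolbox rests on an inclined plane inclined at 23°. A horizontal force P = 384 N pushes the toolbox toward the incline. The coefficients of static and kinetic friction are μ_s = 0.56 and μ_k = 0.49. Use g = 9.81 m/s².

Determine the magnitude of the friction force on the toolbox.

Resolve perpendicular to the incline: N = m g cos θ + P sin θ = 113×9.81×cos 23° + 384×sin 23° = 1170 N.
Parallel to the incline: P cos θ − m g sin θ = 353.5 − 433.1 = -79.66 N; the friction needed to balance this is 79.66 N acting up the slope.
Maximum static friction: μ_s N = 0.56 × 1170 = 655.5 N.
|f_req| = 79.66 ≤ 655.5 N → the toolbox is in equilibrium; friction equals the required value.

f ≈ 79.7 N (up the incline)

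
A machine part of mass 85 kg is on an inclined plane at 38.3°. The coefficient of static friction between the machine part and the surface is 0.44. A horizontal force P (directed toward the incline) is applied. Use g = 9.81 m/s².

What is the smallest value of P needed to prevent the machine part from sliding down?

The machine part tends to slide down (tan θ > μ_s), so at the point of impending slip friction acts up-slope at its limit: f = μ_s N.
Perpendicular to the incline: N = m g cos θ + P sin θ.
Along the incline: P cos θ + μ_s N = m g sin θ, i.e. P cos θ + μ_s (m g cos θ + P sin θ) = m g sin θ.
Solving, P (cos θ + μ_s sin θ) = m g (sin θ − μ_s cos θ), so P = 834×0.2745/1.057 = 216 N.

P_min ≈ 216 N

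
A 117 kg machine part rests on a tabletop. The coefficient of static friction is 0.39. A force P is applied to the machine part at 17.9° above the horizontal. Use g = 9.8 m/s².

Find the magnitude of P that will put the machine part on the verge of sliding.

P ≈ 417 N

N = m g − P sin α (the pull lifts the machine part).
At impending slip, P cos α = μ_s N = μ_s (m g − P sin α).
Solving: P (cos α + μ_s sin α) = μ_s m g → P = 0.39×1150/(cos 17.9° + 0.39 sin 17.9°) = 447/1.071 = 417 N.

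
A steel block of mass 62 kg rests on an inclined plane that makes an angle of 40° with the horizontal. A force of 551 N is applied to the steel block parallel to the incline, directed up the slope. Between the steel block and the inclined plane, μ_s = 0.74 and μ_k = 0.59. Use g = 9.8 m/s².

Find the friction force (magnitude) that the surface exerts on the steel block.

f ≈ 160 N (down the incline)

Normal force: N = m g cos θ = 62 × 9.8 × cos 40° = 465.4 N.
Parallel to the incline, ΣF = 0 gives f = m g sin θ − P = 390.6 − 551 = -160.4 N (up-slope positive).
The static-friction ceiling is μ_s N = 0.74 × 465.4 = 344.4 N.
Since |-160.4| ≤ 344.4 N, the steel block remains in static equilibrium and friction takes exactly the required value.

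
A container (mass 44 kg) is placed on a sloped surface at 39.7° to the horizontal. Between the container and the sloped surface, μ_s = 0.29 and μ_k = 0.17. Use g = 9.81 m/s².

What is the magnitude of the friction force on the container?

Normal force: N = m g cos θ = 44 × 9.81 × cos 39.7° = 332.1 N.
For equilibrium along the incline, friction must balance the weight component: f = m g sin θ = 275.7 N up the slope.
The static-friction ceiling is μ_s N = 0.29 × 332.1 = 96.31 N.
Since |275.7| > 96.31 N, static friction cannot hold it; the container slides down the incline and kinetic friction applies: f = μ_k N = 0.17 × 332.1 = 56.5 N.

f ≈ 56.5 N (up the incline)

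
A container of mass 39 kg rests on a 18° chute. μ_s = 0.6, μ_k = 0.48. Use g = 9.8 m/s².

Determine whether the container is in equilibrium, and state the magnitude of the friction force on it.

f ≈ 118 N

N = m g cos θ = 363 N.
Down-slope weight component: m g sin θ = 118 N.
μ_s N = 218 N.
118 ≤ 218 N, so it stays put; friction = 118 N.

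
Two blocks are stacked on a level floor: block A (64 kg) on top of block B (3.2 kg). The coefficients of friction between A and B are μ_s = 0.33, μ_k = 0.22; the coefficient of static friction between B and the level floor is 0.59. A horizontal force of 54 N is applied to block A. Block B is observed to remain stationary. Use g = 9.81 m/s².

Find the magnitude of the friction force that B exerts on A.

f ≈ 54 N

The normal force B exerts on A is simply A's weight, N₁ = 627.8 N.
So the A–B interface can sustain at most μ_s N₁ = 207.2 N of static friction.
Since P = 54 N ≤ 207.2 N, A does not slip on B; friction on A equals P = 54 N.
By Newton's third law B feels 54 N forward from A. With B stationary, the floor's static friction on B balances it: f₂ = 54 N (well within μ_s(m_A+m_B)g = 388.9 N).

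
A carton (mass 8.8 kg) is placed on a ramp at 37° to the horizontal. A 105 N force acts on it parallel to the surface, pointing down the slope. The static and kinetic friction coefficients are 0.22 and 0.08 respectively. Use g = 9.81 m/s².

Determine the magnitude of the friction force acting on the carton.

f ≈ 5.52 N (up the incline)

Normal force: N = m g cos θ = 8.8 × 9.81 × cos 37° = 68.94 N.
Parallel to the incline, ΣF = 0 gives f = m g sin θ + P = 51.95 + 105 = 157 N (up-slope positive).
Static friction can supply at most μ_s N = 15.17 N.
Since |157| > 15.17 N, static friction cannot hold it; the carton slides down the incline and kinetic friction applies: f = μ_k N = 0.08 × 68.94 = 5.52 N.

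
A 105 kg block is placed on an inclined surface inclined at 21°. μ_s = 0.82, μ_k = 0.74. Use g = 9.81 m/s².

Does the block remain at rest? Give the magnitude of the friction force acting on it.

f ≈ 369 N

N = m g cos θ = 962 N.
Down-slope weight component: m g sin θ = 369 N.
μ_s N = 789 N.
369 ≤ 789 N, so it stays put; friction = 369 N.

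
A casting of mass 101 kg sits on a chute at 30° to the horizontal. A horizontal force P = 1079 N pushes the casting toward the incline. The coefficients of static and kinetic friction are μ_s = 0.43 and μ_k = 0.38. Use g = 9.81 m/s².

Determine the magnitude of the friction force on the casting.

The horizontal push has a component P sin θ into the surface, so N = m g cos θ + P sin θ = 858.1 + 539.5 = 1398 N.
Parallel to the incline: P cos θ − m g sin θ = 934.4 − 495.4 = 439 N; the friction needed to balance this is 439 N acting down the slope.
Maximum static friction: μ_s N = 0.43 × 1398 = 601 N.
|f_req| = 439 ≤ 601 N → the casting is in equilibrium; friction equals the required value.

f ≈ 439 N (down the incline)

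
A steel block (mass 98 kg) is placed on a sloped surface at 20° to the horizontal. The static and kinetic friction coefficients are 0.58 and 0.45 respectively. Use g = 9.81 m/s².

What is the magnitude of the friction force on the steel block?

f ≈ 329 N (up the incline)

The normal reaction is N = m g cos θ = 903.4 N.
Along the slope the weight component is m g sin θ = 328.8 N; friction must supply exactly this, acting up-slope.
Static friction can supply at most μ_s N = 524 N.
Since |328.8| ≤ 524 N, the steel block remains in static equilibrium and friction takes exactly the required value.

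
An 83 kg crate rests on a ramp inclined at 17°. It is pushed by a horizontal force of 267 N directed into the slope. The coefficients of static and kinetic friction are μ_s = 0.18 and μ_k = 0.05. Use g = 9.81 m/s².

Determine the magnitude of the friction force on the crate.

The horizontal push has a component P sin θ into the surface, so N = m g cos θ + P sin θ = 778.7 + 78.06 = 856.7 N.
Parallel to the incline: P cos θ − m g sin θ = 255.3 − 238.1 = 17.28 N; the friction needed to balance this is 17.28 N acting down the slope.
Maximum static friction: μ_s N = 0.18 × 856.7 = 154.2 N.
|f_req| = 17.28 ≤ 154.2 N → the crate is in equilibrium; friction equals the required value.

f ≈ 17.3 N (down the incline)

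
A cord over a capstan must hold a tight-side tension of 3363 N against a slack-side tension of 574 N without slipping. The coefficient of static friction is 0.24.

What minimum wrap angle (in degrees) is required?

T₂/T₁ = e^{μβ} → β = ln(T₂/T₁)/μ.
β = ln(3363/574)/0.24 = 1.768/0.24 = 7.366 rad.
In degrees: β = 7.366 × 180/π = 422°.

β_min ≈ 422°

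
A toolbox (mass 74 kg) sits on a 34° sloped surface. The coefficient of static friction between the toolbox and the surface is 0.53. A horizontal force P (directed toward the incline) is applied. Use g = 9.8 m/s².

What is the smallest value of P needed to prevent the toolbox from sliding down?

P_min ≈ 77.2 N

The toolbox tends to slide down (tan θ > μ_s), so at the point of impending slip friction acts up-slope at its limit: f = μ_s N.
Perpendicular to the incline: N = m g cos θ + P sin θ.
Along the incline: P cos θ + μ_s N = m g sin θ, i.e. P cos θ + μ_s (m g cos θ + P sin θ) = m g sin θ.
Solving, P (cos θ + μ_s sin θ) = m g (sin θ − μ_s cos θ), so P = 725×0.1198/1.125 = 77.2 N.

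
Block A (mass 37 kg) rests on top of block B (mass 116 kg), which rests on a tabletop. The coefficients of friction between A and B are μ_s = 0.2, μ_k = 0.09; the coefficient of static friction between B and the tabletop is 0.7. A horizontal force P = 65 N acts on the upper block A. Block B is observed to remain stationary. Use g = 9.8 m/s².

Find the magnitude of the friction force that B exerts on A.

f ≈ 65 N

Normal force at the A–B interface: N₁ = m_A g = 362.6 N.
So the A–B interface can sustain at most μ_s N₁ = 72.52 N of static friction.
P = 65 N is within that limit, so A and B move together (both at rest); the A–B friction is simply f₁ = P = 65 N.
B experiences an equal 65 N forward from A (third law). B is in equilibrium, so the floor supplies f₂ = 65 N of static friction (limit μ_s(m_A+m_B)g = 1050 N, not exceeded).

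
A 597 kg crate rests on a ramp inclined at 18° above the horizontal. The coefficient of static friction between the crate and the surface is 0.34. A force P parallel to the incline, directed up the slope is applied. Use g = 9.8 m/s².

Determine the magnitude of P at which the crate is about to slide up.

P ≈ 3700 N

At impending motion up the slope, friction acts down-slope at its limit: f = μ_s N.
P is parallel to the surface, so N = m g cos θ = 5560 N.
Along the incline: P = m g sin θ + μ_s N = 1810 + 0.34×5560 = 3700 N.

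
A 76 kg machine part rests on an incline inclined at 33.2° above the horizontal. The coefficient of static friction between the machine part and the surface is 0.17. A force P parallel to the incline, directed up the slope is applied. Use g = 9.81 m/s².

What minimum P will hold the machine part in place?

The machine part tends to slide down (tan θ > μ_s), so at the point of impending slip friction acts up-slope at its limit: f = μ_s N.
P is parallel to the surface, so N = m g cos θ = 624 N.
Along the incline: P + μ_s N = m g sin θ, so P = 408 − 0.17×624 = 302 N.

P_min ≈ 302 N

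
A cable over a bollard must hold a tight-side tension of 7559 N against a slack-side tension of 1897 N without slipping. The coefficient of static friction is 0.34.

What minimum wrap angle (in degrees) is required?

β_min ≈ 233°

T₂/T₁ = e^{μβ} → β = ln(T₂/T₁)/μ.
β = ln(7559/1897)/0.34 = 1.382/0.34 = 4.066 rad.
In degrees: β = 4.066 × 180/π = 233°.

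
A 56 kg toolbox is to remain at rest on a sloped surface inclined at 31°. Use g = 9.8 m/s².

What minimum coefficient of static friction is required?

μ_s,min ≈ 0.601

At the slip threshold m g sin θ = μ_s m g cos θ, so μ_s,min = tan θ.
μ_s,min = tan 31° = 0.601.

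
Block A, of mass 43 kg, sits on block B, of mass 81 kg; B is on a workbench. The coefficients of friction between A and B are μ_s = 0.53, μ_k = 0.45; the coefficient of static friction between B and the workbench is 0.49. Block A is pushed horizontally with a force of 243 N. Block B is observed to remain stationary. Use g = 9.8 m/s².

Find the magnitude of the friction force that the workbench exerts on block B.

f ≈ 190 N

The normal force B exerts on A is simply A's weight, N₁ = 421.4 N.
So the A–B interface can sustain at most μ_s N₁ = 223.3 N of static friction.
Since P = 243 N > 223.3 N, A slides on B; the A–B friction is kinetic: f₁ = μ_k N₁ = 0.45×421.4 = 190 N.
By Newton's third law B feels 190 N forward from A. With B stationary, the floor's static friction on B balances it: f₂ = 190 N (well within μ_s(m_A+m_B)g = 595.4 N).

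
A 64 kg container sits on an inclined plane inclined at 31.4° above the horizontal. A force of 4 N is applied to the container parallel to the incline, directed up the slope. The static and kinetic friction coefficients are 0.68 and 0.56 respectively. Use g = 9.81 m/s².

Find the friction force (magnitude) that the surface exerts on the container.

Normal force: N = m g cos θ = 64 × 9.81 × cos 31.4° = 535.9 N.
The friction needed for equilibrium is m g sin θ − P = 327.1 − 4 = 323.1 N, measured positive up-slope.
The static-friction ceiling is μ_s N = 0.68 × 535.9 = 364.4 N.
Since |323.1| ≤ 364.4 N, the container remains in static equilibrium and friction takes exactly the required value.

f ≈ 323 N (up the incline)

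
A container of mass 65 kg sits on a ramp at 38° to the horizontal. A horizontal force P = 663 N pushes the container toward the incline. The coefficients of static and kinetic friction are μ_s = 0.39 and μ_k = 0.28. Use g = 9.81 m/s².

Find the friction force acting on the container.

f ≈ 130 N (down the incline)

The horizontal push has a component P sin θ into the surface, so N = m g cos θ + P sin θ = 502.5 + 408.2 = 910.7 N.
Along the incline, the net driving force (taking up-slope positive) is P cos θ − m g sin θ = 522.5 − 392.6 = 129.9 N, so equilibrium requires friction f = -129.9 N (down-slope).
The limit of static friction is μ_s N = 355.2 N.
Since 129.9 N is within the 355.2 N limit, the container stays put and friction is exactly 130 N.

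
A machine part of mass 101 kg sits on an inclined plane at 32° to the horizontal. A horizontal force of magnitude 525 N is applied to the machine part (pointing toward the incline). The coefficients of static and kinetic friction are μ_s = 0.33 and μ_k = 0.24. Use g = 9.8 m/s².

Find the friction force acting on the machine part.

f ≈ 79.3 N (up the incline)

Resolve perpendicular to the incline: N = m g cos θ + P sin θ = 101×9.8×cos 32° + 525×sin 32° = 1118 N.
Along the incline, the net driving force (taking up-slope positive) is P cos θ − m g sin θ = 445.2 − 524.5 = -79.29 N, so equilibrium requires friction f = 79.29 N (up-slope).
Maximum static friction: μ_s N = 0.33 × 1118 = 368.8 N.
|f_req| = 79.29 ≤ 368.8 N → the machine part is in equilibrium; friction equals the required value.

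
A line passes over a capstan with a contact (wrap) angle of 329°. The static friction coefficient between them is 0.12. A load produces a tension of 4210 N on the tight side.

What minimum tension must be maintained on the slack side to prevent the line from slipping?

T_min ≈ 2110 N

Capstan equation at impending slip: T_tight/T_slack = e^{μβ}.
β = 329° = 5.742 rad; e^{μβ} = e^{0.12×5.742} = 1.992.
T_slack = T_tight / e^{μβ} = 4210 / 1.992 = 2110 N.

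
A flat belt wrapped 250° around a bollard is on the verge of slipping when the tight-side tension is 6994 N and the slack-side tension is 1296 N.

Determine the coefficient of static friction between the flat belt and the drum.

μ ≈ 0.386

T₂/T₁ = e^{μβ} → μ = ln(T₂/T₁)/β.
β = 250° = 4.363 rad.
μ = ln(6994/1296)/4.363 = ln(5.397)/4.363 = 0.386.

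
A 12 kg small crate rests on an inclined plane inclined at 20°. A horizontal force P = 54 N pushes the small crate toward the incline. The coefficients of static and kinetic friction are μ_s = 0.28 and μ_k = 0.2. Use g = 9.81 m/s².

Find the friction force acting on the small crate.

Resolve perpendicular to the incline: N = m g cos θ + P sin θ = 12×9.81×cos 20° + 54×sin 20° = 129.1 N.
Along the incline, the net driving force (taking up-slope positive) is P cos θ − m g sin θ = 50.74 − 40.26 = 10.48 N, so equilibrium requires friction f = -10.48 N (down-slope).
Maximum static friction: μ_s N = 0.28 × 129.1 = 36.15 N.
Since 10.48 N is within the 36.15 N limit, the small crate stays put and friction is exactly 10.5 N.

f ≈ 10.5 N (down the incline)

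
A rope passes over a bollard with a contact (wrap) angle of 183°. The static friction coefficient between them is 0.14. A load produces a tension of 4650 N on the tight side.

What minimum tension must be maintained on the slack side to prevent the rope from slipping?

Capstan equation at impending slip: T_tight/T_slack = e^{μβ}.
β = 183° = 3.194 rad; e^{μβ} = e^{0.14×3.194} = 1.564.
T_slack = T_tight / e^{μβ} = 4650 / 1.564 = 2970 N.

T_min ≈ 2970 N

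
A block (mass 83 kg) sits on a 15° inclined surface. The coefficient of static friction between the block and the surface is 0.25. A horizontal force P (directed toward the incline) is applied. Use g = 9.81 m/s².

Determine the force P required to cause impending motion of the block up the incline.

At impending motion up the slope, friction acts down-slope at its limit: f = μ_s N.
Perpendicular to the incline: N = m g cos θ + P sin θ.
Along the incline: P cos θ = m g sin θ + μ_s N = m g sin θ + μ_s (m g cos θ + P sin θ).
Solving, P (cos θ − μ_s sin θ) = m g (sin θ + μ_s cos θ), so P = 83×9.81×(sin 15° + 0.25 cos 15°)/(cos 15° − 0.25 sin 15°) = 814×0.5003/0.9012 = 452 N.

P ≈ 452 N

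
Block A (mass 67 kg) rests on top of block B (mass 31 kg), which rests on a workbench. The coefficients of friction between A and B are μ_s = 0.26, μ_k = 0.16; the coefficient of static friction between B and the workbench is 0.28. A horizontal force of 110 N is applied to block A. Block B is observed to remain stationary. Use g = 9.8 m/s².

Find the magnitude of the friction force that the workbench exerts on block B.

The normal force B exerts on A is simply A's weight, N₁ = 656.6 N.
So the A–B interface can sustain at most μ_s N₁ = 170.7 N of static friction.
P = 110 N is within that limit, so A and B move together (both at rest); the A–B friction is simply f₁ = P = 110 N.
B experiences an equal 110 N forward from A (third law). B is in equilibrium, so the floor supplies f₂ = 110 N of static friction (limit μ_s(m_A+m_B)g = 268.9 N, not exceeded).

f ≈ 110 N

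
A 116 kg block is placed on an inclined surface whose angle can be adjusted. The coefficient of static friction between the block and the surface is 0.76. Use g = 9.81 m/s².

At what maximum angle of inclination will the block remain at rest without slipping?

θ_max ≈ 37.2°

At the slip threshold, m g sin θ = μ_s · m g cos θ, so tan θ = μ_s.
θ_max = arctan(0.76) = 37.2°.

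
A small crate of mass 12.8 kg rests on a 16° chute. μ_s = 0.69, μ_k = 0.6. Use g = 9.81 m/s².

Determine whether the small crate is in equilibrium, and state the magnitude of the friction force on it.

f ≈ 34.6 N

N = m g cos θ = 121 N.
Down-slope weight component: m g sin θ = 34.6 N.
μ_s N = 83.3 N.
34.6 ≤ 83.3 N, so it stays put; friction = 34.6 N.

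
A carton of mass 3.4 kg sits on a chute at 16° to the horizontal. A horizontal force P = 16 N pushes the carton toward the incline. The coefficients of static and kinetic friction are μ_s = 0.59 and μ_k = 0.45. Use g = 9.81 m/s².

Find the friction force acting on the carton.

Normal direction: N = m g cos θ + P sin θ = 36.47 N.
Along the incline, the net driving force (taking up-slope positive) is P cos θ − m g sin θ = 15.38 − 9.194 = 6.187 N, so equilibrium requires friction f = -6.187 N (down-slope).
The limit of static friction is μ_s N = 21.52 N.
|f_req| = 6.187 ≤ 21.52 N → the carton is in equilibrium; friction equals the required value.

f ≈ 6.19 N (down the incline)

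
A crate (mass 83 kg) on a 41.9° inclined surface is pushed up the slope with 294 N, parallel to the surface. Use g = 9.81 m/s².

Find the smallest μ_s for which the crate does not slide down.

μ_s,min ≈ 0.412

N = m g cos θ = 606 N.
Friction must make up the shortfall along the incline: f = m g sin θ − P = 543.8 − 294 = 249.8 N.
At the threshold f = μ_s N, so μ_s,min = 249.8/606 = 0.412.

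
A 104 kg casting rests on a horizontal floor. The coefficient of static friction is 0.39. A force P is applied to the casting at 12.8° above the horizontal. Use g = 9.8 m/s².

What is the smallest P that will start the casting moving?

N = m g − P sin α (the pull lifts the casting).
At impending slip, P cos α = μ_s N = μ_s (m g − P sin α).
Solving: P (cos α + μ_s sin α) = μ_s m g → P = 0.39×1020/(cos 12.8° + 0.39 sin 12.8°) = 397/1.062 = 374 N.

P ≈ 374 N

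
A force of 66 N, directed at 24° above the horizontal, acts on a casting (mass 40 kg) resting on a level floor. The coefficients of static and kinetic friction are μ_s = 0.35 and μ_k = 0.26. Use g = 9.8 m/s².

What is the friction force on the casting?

f ≈ 60.3 N

The vertical component of P reduces the normal force: N = m g − P sin α = 392 − 26.84 = 365.2 N.
Horizontally, friction must balance P cos α = 60.29 N.
μ_s N = 0.35 × 365.2 = 127.8 N.
60.29 ≤ 127.8 N → static; friction equals the required 60.3 N.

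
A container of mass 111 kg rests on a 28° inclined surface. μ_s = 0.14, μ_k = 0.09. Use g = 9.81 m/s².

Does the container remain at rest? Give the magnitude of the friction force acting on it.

f ≈ 86.5 N

N = m g cos θ = 961 N.
Down-slope weight component: m g sin θ = 511 N.
μ_s N = 135 N.
511 > 135 N, so it slides; kinetic friction f = μ_k N = 0.09×961 = 86.5 N.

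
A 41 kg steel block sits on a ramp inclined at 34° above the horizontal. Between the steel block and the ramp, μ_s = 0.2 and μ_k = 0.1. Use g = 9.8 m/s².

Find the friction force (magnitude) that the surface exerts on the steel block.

f ≈ 33.3 N (up the incline)

Perpendicular to the surface, N = m g cos θ = 41·9.8·cos 34° = 333.1 N.
For equilibrium along the incline, friction must balance the weight component: f = m g sin θ = 224.7 N up the slope.
The static-friction ceiling is μ_s N = 0.2 × 333.1 = 66.62 N.
|224.7| exceeds 66.62 N, so the steel block slips down-slope; friction is kinetic, f = μ_k N = 0.1×333.1 = 33.3 N.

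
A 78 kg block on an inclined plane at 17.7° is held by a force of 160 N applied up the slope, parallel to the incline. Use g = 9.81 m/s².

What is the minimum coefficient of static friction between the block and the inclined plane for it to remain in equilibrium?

N = m g cos θ = 729 N.
Friction must make up the shortfall along the incline: f = m g sin θ − P = 232.6 − 160 = 72.64 N.
At the threshold f = μ_s N, so μ_s,min = 72.64/729 = 0.0996.

μ_s,min ≈ 0.0996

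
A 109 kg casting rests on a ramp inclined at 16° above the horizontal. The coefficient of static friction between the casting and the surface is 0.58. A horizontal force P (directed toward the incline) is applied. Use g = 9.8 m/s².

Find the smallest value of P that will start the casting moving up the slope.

P ≈ 1110 N

At impending motion up the slope, friction acts down-slope at its limit: f = μ_s N.
Perpendicular to the incline: N = m g cos θ + P sin θ.
Along the incline: P cos θ = m g sin θ + μ_s N = m g sin θ + μ_s (m g cos θ + P sin θ).
Solving, P (cos θ − μ_s sin θ) = m g (sin θ + μ_s cos θ), so P = 109×9.8×(sin 16° + 0.58 cos 16°)/(cos 16° − 0.58 sin 16°) = 1070×0.8332/0.8014 = 1110 N.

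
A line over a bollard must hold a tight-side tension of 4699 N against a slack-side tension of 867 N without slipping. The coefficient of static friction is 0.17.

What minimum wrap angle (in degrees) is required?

β_min ≈ 570°

T₂/T₁ = e^{μβ} → β = ln(T₂/T₁)/μ.
β = ln(4699/867)/0.17 = 1.69/0.17 = 9.942 rad.
In degrees: β = 9.942 × 180/π = 570°.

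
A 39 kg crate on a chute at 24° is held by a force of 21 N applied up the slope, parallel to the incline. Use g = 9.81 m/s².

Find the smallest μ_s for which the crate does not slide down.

N = m g cos θ = 349.5 N.
Friction must make up the shortfall along the incline: f = m g sin θ − P = 155.6 − 21 = 134.6 N.
At the threshold f = μ_s N, so μ_s,min = 134.6/349.5 = 0.385.

μ_s,min ≈ 0.385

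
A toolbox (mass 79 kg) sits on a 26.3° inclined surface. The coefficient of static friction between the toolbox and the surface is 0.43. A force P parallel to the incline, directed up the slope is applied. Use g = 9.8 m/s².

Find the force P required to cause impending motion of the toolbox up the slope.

At impending motion up the slope, friction acts down-slope at its limit: f = μ_s N.
P is parallel to the surface, so N = m g cos θ = 694 N.
Along the incline: P = m g sin θ + μ_s N = 343 + 0.43×694 = 641 N.

P ≈ 641 N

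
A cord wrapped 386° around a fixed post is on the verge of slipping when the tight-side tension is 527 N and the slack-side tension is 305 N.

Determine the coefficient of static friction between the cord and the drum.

T₂/T₁ = e^{μβ} → μ = ln(T₂/T₁)/β.
β = 386° = 6.737 rad.
μ = ln(527/305)/6.737 = ln(1.728)/6.737 = 0.0812.

μ ≈ 0.0812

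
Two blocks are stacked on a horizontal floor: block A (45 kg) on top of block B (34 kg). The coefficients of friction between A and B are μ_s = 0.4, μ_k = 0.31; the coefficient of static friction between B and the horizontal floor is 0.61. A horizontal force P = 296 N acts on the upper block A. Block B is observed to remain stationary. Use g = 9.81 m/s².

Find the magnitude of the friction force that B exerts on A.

The normal force B exerts on A is simply A's weight, N₁ = 441.5 N.
So the A–B interface can sustain at most μ_s N₁ = 176.6 N of static friction.
Since P = 296 N > 176.6 N, A slides on B; the A–B friction is kinetic: f₁ = μ_k N₁ = 0.31×441.5 = 137 N.
B experiences an equal 137 N forward from A (third law). B is in equilibrium, so the floor supplies f₂ = 137 N of static friction (limit μ_s(m_A+m_B)g = 472.7 N, not exceeded).

f ≈ 137 N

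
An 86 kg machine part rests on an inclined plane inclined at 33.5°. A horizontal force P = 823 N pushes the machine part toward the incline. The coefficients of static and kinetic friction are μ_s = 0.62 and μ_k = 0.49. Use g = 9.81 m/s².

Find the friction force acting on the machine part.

Resolve perpendicular to the incline: N = m g cos θ + P sin θ = 86×9.81×cos 33.5° + 823×sin 33.5° = 1158 N.
Parallel to the incline: P cos θ − m g sin θ = 686.3 − 465.6 = 220.6 N; the friction needed to balance this is 220.6 N acting down the slope.
The limit of static friction is μ_s N = 717.8 N.
Since 220.6 N is within the 717.8 N limit, the machine part stays put and friction is exactly 221 N.

f ≈ 221 N (down the incline)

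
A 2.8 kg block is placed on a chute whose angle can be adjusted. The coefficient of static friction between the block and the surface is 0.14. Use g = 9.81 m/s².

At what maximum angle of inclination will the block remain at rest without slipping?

At the slip threshold, m g sin θ = μ_s · m g cos θ, so tan θ = μ_s.
θ_max = arctan(0.14) = 7.97°.

θ_max ≈ 7.97°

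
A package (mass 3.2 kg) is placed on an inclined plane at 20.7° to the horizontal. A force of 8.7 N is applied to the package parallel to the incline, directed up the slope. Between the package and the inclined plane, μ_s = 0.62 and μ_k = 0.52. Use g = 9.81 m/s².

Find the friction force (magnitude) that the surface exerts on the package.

Normal force: N = m g cos θ = 3.2 × 9.81 × cos 20.7° = 29.37 N.
For equilibrium along the incline the friction force must supply f = m g sin θ − P = 11.1 − 8.7 = 2.396 N (positive meaning up-slope).
Static friction can supply at most μ_s N = 18.21 N.
Since |2.396| ≤ 18.21 N, no slip — friction simply equals what equilibrium demands.

f ≈ 2.4 N (up the incline)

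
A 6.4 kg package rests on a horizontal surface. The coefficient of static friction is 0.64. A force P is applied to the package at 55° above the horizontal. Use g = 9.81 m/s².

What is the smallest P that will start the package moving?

P ≈ 36.6 N

N = m g − P sin α (the pull lifts the package).
At impending slip, P cos α = μ_s N = μ_s (m g − P sin α).
Solving: P (cos α + μ_s sin α) = μ_s m g → P = 0.64×62.8/(cos 55° + 0.64 sin 55°) = 40.2/1.098 = 36.6 N.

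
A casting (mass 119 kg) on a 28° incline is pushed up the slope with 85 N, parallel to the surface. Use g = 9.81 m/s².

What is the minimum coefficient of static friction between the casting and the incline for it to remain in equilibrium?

N = m g cos θ = 1031 N.
Friction must make up the shortfall along the incline: f = m g sin θ − P = 548.1 − 85 = 463.1 N.
At the threshold f = μ_s N, so μ_s,min = 463.1/1031 = 0.449.

μ_s,min ≈ 0.449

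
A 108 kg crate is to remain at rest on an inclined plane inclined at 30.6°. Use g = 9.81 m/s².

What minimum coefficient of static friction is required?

At the slip threshold m g sin θ = μ_s m g cos θ, so μ_s,min = tan θ.
μ_s,min = tan 30.6° = 0.591.

μ_s,min ≈ 0.591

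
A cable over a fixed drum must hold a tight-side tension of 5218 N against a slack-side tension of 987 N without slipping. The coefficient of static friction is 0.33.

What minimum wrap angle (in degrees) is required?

β_min ≈ 289°

T₂/T₁ = e^{μβ} → β = ln(T₂/T₁)/μ.
β = ln(5218/987)/0.33 = 1.665/0.33 = 5.046 rad.
In degrees: β = 5.046 × 180/π = 289°.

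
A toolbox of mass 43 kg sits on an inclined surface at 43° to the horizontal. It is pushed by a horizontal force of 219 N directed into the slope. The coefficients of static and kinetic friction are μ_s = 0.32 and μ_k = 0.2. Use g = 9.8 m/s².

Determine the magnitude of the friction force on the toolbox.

The horizontal push has a component P sin θ into the surface, so N = m g cos θ + P sin θ = 308.2 + 149.4 = 457.6 N.
Parallel to the incline: P cos θ − m g sin θ = 160.2 − 287.4 = -127.2 N; the friction needed to balance this is 127.2 N acting up the slope.
The limit of static friction is μ_s N = 146.4 N.
|f_req| = 127.2 ≤ 146.4 N → the toolbox is in equilibrium; friction equals the required value.

f ≈ 127 N (up the incline)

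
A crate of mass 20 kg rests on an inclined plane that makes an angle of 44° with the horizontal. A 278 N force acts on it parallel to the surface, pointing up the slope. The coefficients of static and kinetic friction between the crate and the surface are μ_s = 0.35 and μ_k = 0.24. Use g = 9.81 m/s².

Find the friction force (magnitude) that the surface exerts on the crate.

f ≈ 33.9 N (down the incline)

The normal reaction is N = m g cos θ = 141.1 N.
For equilibrium along the incline the friction force must supply f = m g sin θ − P = 136.3 − 278 = -141.7 N (positive meaning up-slope).
The static-friction ceiling is μ_s N = 0.35 × 141.1 = 49.4 N.
Since |-141.7| > 49.4 N, static friction cannot hold it; the crate slides up the incline and kinetic friction applies: f = μ_k N = 0.24 × 141.1 = 33.9 N.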